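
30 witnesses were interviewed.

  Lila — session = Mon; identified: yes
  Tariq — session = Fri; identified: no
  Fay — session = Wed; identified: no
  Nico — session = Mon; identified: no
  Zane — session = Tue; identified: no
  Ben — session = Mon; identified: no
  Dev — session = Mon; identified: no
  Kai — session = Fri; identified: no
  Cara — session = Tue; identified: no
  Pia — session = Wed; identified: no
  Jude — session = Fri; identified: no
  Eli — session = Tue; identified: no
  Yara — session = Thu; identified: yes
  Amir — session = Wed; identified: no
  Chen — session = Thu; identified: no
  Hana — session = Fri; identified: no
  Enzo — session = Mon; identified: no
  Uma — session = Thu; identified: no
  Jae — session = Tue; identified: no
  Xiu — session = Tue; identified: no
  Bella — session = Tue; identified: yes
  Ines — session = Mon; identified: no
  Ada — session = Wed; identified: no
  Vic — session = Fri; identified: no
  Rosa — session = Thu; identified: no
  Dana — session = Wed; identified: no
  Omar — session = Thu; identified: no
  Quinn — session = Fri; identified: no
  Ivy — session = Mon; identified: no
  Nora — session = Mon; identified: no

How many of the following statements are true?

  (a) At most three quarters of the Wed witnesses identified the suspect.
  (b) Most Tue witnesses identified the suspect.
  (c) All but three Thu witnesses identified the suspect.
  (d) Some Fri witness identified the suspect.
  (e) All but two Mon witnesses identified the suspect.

(a) Wed: |A| = 5, |A ∩ B| = 0; needs |A ∩ B| / |A| ≤ 3/4 — true.
(b) Tue: |A| = 6, |A ∩ B| = 1; needs |A ∩ B| > |A ∖ B| — false.
(c) Thu: |A| = 5, |A ∩ B| = 1; needs |A ∖ B| = 3 — false.
(d) Fri: |A| = 6, |A ∩ B| = 0; needs A ∩ B ≠ ∅ (|A ∩ B| ≥ 1) — false.
(e) Mon: |A| = 8, |A ∩ B| = 1; needs |A ∖ B| = 2 — false.

1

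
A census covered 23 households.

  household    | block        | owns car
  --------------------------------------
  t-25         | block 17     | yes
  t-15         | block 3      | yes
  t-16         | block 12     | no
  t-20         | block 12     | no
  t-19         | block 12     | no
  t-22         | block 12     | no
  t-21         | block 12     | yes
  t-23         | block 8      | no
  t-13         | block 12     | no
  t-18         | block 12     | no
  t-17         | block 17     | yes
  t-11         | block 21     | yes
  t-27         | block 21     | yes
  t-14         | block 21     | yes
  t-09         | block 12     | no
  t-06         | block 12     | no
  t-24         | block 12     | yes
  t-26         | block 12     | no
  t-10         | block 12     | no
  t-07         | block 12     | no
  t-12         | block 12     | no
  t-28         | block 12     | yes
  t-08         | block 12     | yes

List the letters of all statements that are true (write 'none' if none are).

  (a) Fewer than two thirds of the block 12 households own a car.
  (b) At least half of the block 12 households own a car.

(a)

|A| = 16, |A ∩ B| = 4, |A ∖ B| = 12.
(a) |A ∩ B| / |A| < 2/3: holds.
(b) |A ∩ B| ≥ |A ∖ B|: fails.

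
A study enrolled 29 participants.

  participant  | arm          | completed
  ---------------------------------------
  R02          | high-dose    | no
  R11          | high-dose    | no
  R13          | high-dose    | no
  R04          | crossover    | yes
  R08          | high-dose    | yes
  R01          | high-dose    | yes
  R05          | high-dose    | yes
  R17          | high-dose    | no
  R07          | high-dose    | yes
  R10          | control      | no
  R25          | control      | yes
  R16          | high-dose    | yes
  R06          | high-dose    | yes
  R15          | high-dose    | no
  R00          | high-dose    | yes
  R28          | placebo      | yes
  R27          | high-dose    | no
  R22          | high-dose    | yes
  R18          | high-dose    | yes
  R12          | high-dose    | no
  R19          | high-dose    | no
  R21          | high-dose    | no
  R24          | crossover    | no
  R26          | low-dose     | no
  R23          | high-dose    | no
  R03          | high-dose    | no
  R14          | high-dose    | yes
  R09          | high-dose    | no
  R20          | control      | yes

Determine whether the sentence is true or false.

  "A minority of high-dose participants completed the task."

The determiner here denotes the relation: |A ∩ B| < |A ∖ B|.
|A| = 22, |A ∩ B| = 10, |A ∖ B| = 12.
10 < 12, so the statement is true.

True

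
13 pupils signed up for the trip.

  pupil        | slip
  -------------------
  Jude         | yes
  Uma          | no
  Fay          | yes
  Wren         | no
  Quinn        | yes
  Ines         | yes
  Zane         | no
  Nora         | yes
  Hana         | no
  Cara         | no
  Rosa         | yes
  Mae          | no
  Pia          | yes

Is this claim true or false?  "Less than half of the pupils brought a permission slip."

False

The determiner here denotes the relation: |A ∩ B| < |A ∖ B|.
A (the restrictor) = {Jude, Uma, Fay, Wren, Quinn, Ines, Zane, Nora, Hana, Cara, Rosa, Mae, Pia}, |A| = 13.
A ∩ B = {Jude, Fay, Quinn, Ines, Nora, Rosa, Pia}, so |A ∩ B| = 7.
A ∖ B = {Uma, Wren, Zane, Hana, Cara, Mae}, so |A ∖ B| = 6.
7 > 6, so the statement is false.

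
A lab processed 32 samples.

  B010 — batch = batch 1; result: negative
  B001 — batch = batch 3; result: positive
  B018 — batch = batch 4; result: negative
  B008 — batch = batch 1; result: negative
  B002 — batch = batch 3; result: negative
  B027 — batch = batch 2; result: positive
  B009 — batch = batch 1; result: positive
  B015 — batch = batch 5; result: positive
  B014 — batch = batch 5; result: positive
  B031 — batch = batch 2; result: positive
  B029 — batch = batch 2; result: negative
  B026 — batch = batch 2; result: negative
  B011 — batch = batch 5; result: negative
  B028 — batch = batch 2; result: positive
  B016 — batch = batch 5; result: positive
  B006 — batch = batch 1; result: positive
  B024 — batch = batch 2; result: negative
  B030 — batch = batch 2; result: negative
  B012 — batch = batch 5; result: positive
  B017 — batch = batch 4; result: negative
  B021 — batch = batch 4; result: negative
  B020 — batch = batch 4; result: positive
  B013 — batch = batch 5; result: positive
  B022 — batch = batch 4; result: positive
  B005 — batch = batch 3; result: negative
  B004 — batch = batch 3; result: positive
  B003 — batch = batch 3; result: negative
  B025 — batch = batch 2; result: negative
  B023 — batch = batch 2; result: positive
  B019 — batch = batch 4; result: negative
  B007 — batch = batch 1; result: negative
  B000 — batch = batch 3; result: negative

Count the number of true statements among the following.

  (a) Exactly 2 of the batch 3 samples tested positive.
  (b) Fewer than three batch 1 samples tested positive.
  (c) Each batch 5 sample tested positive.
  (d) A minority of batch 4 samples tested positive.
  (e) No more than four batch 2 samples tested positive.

(a) batch 3: |A| = 6, |A ∩ B| = 2; needs |A ∩ B| = 2 — true.
(b) batch 1: |A| = 5, |A ∩ B| = 2; needs |A ∩ B| < 3 — true.
(c) batch 5: |A| = 6, |A ∩ B| = 5; needs A ⊆ B, i.e. every element of A is in B (|A ∖ B| = 0) — false.
(d) batch 4: |A| = 6, |A ∩ B| = 2; needs |A ∩ B| < |A ∖ B| — true.
(e) batch 2: |A| = 9, |A ∩ B| = 4; needs |A ∩ B| ≤ 4 — true.

4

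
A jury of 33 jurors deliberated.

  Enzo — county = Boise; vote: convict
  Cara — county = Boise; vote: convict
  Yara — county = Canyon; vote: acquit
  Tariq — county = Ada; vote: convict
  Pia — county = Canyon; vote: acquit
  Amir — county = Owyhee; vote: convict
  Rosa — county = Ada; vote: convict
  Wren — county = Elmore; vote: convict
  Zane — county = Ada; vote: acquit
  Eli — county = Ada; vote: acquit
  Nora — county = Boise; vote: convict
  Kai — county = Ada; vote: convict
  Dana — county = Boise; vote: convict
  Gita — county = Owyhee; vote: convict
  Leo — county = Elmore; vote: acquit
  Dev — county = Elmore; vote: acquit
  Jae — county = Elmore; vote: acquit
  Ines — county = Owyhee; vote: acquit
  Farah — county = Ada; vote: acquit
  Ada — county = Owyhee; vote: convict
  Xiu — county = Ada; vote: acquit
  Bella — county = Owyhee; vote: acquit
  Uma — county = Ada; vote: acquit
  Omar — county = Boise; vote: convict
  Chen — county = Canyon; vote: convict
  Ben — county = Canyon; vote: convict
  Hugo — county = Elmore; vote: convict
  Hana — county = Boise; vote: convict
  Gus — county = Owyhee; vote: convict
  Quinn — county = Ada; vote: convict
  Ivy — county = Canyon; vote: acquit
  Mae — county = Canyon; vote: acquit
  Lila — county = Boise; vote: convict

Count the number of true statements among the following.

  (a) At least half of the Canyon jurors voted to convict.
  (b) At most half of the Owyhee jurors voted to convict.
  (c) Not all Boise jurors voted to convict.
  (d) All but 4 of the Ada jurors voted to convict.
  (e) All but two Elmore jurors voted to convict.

(a) Canyon: |A| = 6, |A ∩ B| = 2; needs |A ∩ B| ≥ |A ∖ B| — false.
(b) Owyhee: |A| = 6, |A ∩ B| = 4; needs |A ∩ B| ≤ |A ∖ B| — false.
(c) Boise: |A| = 7, |A ∩ B| = 7; needs A ⊄ B (|A ∖ B| ≥ 1) — false.
(d) Ada: |A| = 9, |A ∩ B| = 4; needs |A ∖ B| = 4 — false.
(e) Elmore: |A| = 5, |A ∩ B| = 2; needs |A ∖ B| = 2 — false.

0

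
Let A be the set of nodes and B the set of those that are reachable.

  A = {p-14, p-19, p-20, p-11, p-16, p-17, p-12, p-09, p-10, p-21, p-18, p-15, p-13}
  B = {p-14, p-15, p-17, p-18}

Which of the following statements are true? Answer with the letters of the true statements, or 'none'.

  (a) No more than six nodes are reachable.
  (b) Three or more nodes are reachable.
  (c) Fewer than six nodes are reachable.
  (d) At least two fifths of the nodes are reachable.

(a), (b), (c)

|A| = 13, |A ∩ B| = 4, |A ∖ B| = 9.
(a) |A ∩ B| ≤ 6: holds.
(b) |A ∩ B| ≥ 3: holds.
(c) |A ∩ B| < 6: holds.
(d) |A ∩ B| / |A| ≥ 2/5: fails.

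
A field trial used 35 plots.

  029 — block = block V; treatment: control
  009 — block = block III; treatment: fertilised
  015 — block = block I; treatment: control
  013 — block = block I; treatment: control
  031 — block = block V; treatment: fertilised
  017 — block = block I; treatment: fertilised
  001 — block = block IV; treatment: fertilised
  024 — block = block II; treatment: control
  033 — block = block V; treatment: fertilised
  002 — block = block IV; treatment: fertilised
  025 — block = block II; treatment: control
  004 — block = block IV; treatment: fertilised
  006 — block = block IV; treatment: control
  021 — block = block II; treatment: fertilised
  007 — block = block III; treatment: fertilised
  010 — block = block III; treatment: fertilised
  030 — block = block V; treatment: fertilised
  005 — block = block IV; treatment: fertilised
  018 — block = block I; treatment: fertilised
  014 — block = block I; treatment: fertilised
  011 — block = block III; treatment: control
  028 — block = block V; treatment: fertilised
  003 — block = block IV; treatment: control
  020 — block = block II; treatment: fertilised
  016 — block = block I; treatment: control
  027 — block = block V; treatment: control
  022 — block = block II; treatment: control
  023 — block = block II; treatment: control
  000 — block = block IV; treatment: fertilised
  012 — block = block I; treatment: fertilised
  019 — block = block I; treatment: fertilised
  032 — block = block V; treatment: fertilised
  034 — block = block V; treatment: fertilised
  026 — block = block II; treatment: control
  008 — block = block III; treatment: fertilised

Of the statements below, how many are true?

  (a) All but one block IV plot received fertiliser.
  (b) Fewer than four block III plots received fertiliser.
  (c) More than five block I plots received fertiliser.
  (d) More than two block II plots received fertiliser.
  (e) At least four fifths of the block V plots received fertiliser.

0

(a) block IV: |A| = 7, |A ∩ B| = 5; needs |A ∖ B| = 1 — false.
(b) block III: |A| = 5, |A ∩ B| = 4; needs |A ∩ B| < 4 — false.
(c) block I: |A| = 8, |A ∩ B| = 5; needs |A ∩ B| > 5 — false.
(d) block II: |A| = 7, |A ∩ B| = 2; needs |A ∩ B| > 2 — false.
(e) block V: |A| = 8, |A ∩ B| = 6; needs |A ∩ B| / |A| ≥ 4/5 — false.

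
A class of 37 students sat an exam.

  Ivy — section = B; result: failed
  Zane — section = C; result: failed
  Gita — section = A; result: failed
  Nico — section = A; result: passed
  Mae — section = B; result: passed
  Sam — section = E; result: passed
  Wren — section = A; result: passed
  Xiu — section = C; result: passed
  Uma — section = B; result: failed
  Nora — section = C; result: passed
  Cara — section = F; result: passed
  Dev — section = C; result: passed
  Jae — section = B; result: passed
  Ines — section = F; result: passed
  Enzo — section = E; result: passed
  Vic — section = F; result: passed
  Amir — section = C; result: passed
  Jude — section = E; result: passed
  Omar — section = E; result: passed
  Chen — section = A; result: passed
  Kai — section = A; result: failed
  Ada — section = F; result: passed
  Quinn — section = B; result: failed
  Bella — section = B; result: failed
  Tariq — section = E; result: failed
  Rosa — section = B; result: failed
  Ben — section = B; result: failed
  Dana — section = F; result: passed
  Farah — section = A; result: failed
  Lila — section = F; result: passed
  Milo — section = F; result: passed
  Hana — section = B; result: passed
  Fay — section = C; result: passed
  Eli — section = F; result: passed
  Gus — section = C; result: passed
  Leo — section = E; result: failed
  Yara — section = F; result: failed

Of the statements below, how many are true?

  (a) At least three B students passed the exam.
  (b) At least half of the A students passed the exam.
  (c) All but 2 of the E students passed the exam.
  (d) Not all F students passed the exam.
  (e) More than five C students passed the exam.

5

(a) B: |A| = 9, |A ∩ B| = 3; needs |A ∩ B| ≥ 3 — true.
(b) A: |A| = 6, |A ∩ B| = 3; needs |A ∩ B| ≥ |A ∖ B| — true.
(c) E: |A| = 6, |A ∩ B| = 4; needs |A ∖ B| = 2 — true.
(d) F: |A| = 9, |A ∩ B| = 8; needs A ⊄ B (|A ∖ B| ≥ 1) — true.
(e) C: |A| = 7, |A ∩ B| = 6; needs |A ∩ B| > 5 — true.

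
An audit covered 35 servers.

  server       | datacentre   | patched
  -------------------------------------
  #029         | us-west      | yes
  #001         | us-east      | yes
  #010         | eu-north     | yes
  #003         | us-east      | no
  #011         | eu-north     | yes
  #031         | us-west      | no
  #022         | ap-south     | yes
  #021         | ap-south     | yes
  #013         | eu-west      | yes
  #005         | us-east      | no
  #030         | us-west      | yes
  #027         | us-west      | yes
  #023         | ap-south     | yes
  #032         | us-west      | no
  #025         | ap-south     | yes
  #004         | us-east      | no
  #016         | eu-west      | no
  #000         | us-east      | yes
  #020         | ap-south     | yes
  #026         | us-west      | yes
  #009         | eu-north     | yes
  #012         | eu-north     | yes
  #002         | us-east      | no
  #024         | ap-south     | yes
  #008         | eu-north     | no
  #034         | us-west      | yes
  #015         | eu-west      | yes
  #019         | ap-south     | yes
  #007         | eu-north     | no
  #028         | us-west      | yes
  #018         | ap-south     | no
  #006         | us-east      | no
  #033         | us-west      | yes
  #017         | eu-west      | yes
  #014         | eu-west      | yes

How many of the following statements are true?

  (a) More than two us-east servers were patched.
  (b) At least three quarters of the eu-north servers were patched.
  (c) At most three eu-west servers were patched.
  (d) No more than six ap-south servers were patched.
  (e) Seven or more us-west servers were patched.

(a) us-east: |A| = 7, |A ∩ B| = 2; needs |A ∩ B| > 2 — false.
(b) eu-north: |A| = 6, |A ∩ B| = 4; needs |A ∩ B| / |A| ≥ 3/4 — false.
(c) eu-west: |A| = 5, |A ∩ B| = 4; needs |A ∩ B| ≤ 3 — false.
(d) ap-south: |A| = 8, |A ∩ B| = 7; needs |A ∩ B| ≤ 6 — false.
(e) us-west: |A| = 9, |A ∩ B| = 7; needs |A ∩ B| ≥ 7 — true.

1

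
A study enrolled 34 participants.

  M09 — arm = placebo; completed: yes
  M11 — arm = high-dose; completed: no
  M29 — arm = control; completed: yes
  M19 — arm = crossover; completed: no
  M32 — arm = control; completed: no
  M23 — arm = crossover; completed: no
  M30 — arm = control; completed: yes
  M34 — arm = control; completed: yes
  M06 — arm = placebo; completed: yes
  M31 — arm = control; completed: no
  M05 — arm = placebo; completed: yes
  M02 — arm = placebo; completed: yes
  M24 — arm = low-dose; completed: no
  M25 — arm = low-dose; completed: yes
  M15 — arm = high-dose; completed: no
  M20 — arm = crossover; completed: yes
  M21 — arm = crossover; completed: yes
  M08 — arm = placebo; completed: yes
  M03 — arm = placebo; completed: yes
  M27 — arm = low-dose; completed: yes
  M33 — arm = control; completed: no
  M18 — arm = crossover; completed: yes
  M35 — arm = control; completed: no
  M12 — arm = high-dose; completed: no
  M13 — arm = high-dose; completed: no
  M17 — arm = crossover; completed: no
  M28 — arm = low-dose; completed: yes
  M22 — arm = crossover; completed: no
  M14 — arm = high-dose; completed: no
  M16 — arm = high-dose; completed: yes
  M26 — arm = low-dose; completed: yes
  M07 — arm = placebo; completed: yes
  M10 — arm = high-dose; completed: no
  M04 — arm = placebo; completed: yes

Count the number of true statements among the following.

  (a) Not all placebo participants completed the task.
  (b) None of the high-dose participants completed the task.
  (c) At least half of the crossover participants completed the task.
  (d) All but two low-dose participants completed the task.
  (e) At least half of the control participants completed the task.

0

(a) placebo: |A| = 8, |A ∩ B| = 8; needs A ⊄ B (|A ∖ B| ≥ 1) — false.
(b) high-dose: |A| = 7, |A ∩ B| = 1; needs A ∩ B = ∅ (|A ∩ B| = 0) — false.
(c) crossover: |A| = 7, |A ∩ B| = 3; needs |A ∩ B| ≥ |A ∖ B| — false.
(d) low-dose: |A| = 5, |A ∩ B| = 4; needs |A ∖ B| = 2 — false.
(e) control: |A| = 7, |A ∩ B| = 3; needs |A ∩ B| ≥ |A ∖ B| — false.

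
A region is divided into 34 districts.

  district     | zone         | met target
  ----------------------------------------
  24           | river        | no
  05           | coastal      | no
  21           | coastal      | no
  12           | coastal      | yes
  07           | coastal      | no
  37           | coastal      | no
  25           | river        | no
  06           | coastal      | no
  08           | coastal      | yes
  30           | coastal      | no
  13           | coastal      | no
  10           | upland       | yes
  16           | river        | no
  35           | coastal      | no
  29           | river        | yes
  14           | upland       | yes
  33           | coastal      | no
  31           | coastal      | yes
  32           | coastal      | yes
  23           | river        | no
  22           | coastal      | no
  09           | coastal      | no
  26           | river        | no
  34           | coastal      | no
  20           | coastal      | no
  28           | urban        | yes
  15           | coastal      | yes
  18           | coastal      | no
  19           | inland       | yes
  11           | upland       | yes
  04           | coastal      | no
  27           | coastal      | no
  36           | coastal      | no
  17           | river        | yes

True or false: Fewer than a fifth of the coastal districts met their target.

The determiner here denotes the relation: |A ∩ B| / |A| < 1/5.
|A| = 22, |A ∩ B| = 5, |A ∖ B| = 17.
|A ∩ B|/|A| = 5/22, so the statement is false.

False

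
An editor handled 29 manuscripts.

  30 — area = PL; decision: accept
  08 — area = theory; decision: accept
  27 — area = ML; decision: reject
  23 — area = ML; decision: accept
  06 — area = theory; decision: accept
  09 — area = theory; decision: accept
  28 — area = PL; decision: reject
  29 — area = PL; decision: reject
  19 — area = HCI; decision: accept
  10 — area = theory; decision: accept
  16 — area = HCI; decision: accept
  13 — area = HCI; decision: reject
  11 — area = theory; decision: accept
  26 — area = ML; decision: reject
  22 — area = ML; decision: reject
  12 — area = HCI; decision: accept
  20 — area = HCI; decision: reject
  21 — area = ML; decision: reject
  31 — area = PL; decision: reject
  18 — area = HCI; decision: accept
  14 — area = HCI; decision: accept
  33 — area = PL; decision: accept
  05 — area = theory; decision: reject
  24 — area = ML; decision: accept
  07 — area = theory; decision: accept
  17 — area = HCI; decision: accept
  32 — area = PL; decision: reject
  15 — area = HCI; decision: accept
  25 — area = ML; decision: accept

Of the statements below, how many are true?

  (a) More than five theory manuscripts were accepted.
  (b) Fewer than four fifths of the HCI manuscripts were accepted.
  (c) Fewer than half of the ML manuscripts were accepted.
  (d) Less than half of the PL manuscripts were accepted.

(a) theory: |A| = 7, |A ∩ B| = 6; needs |A ∩ B| > 5 — true.
(b) HCI: |A| = 9, |A ∩ B| = 7; needs |A ∩ B| / |A| < 4/5 — true.
(c) ML: |A| = 7, |A ∩ B| = 3; needs |A ∩ B| < |A ∖ B| — true.
(d) PL: |A| = 6, |A ∩ B| = 2; needs |A ∩ B| < |A ∖ B| — true.

4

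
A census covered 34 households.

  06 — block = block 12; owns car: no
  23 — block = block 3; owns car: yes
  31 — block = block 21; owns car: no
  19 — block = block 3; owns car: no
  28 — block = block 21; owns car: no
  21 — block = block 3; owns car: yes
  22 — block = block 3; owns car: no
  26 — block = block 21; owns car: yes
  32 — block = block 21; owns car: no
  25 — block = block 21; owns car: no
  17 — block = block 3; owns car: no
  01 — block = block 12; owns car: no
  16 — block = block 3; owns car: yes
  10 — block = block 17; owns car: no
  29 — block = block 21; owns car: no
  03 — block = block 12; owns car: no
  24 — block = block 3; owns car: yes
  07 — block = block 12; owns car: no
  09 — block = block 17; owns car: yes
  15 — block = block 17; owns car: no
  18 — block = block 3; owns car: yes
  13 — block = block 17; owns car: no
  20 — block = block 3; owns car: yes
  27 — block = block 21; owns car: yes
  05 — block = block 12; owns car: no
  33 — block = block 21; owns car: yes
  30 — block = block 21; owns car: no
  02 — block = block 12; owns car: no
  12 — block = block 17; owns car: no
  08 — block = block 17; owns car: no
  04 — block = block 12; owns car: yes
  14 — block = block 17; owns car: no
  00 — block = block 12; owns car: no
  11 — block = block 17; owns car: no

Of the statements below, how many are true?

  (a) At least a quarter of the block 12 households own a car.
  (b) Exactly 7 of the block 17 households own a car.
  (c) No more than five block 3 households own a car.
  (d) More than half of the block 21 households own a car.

0

(a) block 12: |A| = 8, |A ∩ B| = 1; needs |A ∩ B| / |A| ≥ 1/4 — false.
(b) block 17: |A| = 8, |A ∩ B| = 1; needs |A ∩ B| = 7 — false.
(c) block 3: |A| = 9, |A ∩ B| = 6; needs |A ∩ B| ≤ 5 — false.
(d) block 21: |A| = 9, |A ∩ B| = 3; needs |A ∩ B| > |A ∖ B| — false.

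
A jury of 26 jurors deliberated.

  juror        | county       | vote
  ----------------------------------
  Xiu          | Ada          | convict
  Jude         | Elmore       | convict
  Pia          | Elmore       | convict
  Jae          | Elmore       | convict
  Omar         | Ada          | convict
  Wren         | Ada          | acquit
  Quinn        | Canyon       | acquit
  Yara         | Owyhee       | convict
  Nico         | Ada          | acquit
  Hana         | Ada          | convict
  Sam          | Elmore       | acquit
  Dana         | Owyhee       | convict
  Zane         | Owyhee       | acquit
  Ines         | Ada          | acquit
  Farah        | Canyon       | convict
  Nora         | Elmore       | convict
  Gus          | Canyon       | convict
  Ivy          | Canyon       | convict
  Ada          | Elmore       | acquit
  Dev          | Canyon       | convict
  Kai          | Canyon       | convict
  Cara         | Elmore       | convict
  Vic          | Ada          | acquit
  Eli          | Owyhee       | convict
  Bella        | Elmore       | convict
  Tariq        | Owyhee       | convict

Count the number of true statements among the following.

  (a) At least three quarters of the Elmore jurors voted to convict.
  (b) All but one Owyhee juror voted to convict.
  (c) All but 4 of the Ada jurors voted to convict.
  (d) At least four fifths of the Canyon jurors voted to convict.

4

(a) Elmore: |A| = 8, |A ∩ B| = 6; needs |A ∩ B| / |A| ≥ 3/4 — true.
(b) Owyhee: |A| = 5, |A ∩ B| = 4; needs |A ∖ B| = 1 — true.
(c) Ada: |A| = 7, |A ∩ B| = 3; needs |A ∖ B| = 4 — true.
(d) Canyon: |A| = 6, |A ∩ B| = 5; needs |A ∩ B| / |A| ≥ 4/5 — true.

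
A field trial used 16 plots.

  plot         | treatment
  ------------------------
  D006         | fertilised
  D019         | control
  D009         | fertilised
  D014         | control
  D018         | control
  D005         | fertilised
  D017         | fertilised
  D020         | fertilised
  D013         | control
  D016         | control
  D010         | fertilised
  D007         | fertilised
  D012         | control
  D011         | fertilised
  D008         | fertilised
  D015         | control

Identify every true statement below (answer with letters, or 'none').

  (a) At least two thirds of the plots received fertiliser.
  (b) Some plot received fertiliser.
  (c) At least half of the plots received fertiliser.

|A| = 16, |A ∩ B| = 9, |A ∖ B| = 7.
(a) |A ∩ B| / |A| ≥ 2/3: fails.
(b) A ∩ B ≠ ∅ (|A ∩ B| ≥ 1): holds.
(c) |A ∩ B| ≥ |A ∖ B|: holds.

(b), (c)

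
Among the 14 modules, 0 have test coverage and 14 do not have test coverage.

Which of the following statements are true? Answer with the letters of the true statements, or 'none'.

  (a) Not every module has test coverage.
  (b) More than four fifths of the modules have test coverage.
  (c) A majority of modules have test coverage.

|A| = 14, |A ∩ B| = 0, |A ∖ B| = 14.
(a) A ⊄ B (|A ∖ B| ≥ 1): holds.
(b) |A ∩ B| / |A| > 4/5: fails.
(c) |A ∩ B| > |A ∖ B|: fails.

(a)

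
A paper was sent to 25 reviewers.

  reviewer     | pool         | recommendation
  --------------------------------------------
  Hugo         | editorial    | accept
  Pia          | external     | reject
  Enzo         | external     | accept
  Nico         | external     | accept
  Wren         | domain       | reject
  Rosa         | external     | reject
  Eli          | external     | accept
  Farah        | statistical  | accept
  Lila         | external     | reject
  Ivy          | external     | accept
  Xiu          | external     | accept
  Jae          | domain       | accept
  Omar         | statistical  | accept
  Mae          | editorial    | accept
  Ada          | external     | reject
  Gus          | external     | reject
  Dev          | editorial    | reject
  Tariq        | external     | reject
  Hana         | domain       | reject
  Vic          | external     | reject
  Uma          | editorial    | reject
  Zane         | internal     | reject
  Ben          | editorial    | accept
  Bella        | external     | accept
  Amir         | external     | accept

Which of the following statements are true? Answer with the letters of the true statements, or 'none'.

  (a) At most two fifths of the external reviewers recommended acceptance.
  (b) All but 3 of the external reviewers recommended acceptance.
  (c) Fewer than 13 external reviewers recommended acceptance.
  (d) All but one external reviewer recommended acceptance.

|A| = 14, |A ∩ B| = 7, |A ∖ B| = 7.
(a) |A ∩ B| / |A| ≤ 2/5: fails.
(b) |A ∖ B| = 3: fails.
(c) |A ∩ B| < 13: holds.
(d) |A ∖ B| = 1: fails.

(c)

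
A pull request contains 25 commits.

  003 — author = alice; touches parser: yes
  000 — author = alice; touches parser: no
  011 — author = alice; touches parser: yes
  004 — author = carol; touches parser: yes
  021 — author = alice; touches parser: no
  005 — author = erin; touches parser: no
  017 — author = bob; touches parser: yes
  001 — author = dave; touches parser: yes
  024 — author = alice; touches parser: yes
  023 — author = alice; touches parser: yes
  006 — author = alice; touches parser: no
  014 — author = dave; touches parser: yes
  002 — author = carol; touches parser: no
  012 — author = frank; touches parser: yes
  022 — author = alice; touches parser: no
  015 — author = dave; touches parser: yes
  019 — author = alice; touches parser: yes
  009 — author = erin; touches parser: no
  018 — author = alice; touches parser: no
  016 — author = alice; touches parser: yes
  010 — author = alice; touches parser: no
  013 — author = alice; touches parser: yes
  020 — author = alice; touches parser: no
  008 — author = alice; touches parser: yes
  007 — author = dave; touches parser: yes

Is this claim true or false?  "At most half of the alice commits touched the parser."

The determiner here denotes the relation: |A ∩ B| ≤ |A ∖ B|.
|A| = 15, |A ∩ B| = 8, |A ∖ B| = 7.
8 > 7, so the statement is false.

False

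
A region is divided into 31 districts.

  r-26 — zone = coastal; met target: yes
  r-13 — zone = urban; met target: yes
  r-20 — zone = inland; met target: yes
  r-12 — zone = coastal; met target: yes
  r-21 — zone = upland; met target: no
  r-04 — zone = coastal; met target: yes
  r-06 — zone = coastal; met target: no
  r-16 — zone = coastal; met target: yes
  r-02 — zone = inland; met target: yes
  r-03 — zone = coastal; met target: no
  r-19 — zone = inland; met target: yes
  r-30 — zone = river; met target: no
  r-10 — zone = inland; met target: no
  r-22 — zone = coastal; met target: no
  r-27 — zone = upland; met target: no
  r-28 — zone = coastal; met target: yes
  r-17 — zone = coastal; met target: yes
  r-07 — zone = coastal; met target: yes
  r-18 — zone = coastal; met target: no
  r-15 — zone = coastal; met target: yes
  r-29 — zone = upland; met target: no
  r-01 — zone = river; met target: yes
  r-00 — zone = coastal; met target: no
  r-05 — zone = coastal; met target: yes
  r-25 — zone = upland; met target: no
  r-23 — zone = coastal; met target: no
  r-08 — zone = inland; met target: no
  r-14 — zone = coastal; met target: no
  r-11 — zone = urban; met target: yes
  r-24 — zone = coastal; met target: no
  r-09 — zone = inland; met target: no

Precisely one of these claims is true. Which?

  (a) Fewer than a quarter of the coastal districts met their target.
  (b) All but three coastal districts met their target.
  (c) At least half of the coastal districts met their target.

|A| = 17, |A ∩ B| = 9, |A ∖ B| = 8.
(a) requires |A ∩ B| / |A| < 1/4: false.
(b) requires |A ∖ B| = 3: false.
(c) requires |A ∩ B| ≥ |A ∖ B|: true.

(c)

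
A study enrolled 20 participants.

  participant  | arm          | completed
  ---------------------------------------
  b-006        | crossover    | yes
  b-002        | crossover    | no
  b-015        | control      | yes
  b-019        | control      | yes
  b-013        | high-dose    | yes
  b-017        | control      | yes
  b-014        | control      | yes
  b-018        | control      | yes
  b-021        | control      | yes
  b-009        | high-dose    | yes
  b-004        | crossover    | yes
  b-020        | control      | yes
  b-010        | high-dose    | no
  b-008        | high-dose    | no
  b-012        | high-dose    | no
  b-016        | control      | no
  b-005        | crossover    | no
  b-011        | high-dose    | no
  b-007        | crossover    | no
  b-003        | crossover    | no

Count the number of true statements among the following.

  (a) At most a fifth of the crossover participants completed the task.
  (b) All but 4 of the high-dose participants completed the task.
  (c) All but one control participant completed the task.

2

(a) crossover: |A| = 6, |A ∩ B| = 2; needs |A ∩ B| / |A| ≤ 1/5 — false.
(b) high-dose: |A| = 6, |A ∩ B| = 2; needs |A ∖ B| = 4 — true.
(c) control: |A| = 8, |A ∩ B| = 7; needs |A ∖ B| = 1 — true.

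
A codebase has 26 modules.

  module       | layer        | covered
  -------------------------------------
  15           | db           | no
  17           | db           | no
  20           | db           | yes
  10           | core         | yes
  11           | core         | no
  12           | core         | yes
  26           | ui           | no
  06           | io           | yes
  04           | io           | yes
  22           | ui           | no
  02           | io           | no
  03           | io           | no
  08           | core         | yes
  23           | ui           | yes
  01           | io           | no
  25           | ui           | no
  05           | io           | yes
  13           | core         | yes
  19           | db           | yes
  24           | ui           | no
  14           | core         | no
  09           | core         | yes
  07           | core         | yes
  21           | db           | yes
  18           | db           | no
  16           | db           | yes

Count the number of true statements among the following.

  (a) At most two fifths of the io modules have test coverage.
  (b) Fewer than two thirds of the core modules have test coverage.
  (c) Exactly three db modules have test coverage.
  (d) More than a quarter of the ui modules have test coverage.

(a) io: |A| = 6, |A ∩ B| = 3; needs |A ∩ B| / |A| ≤ 2/5 — false.
(b) core: |A| = 8, |A ∩ B| = 6; needs |A ∩ B| / |A| < 2/3 — false.
(c) db: |A| = 7, |A ∩ B| = 4; needs |A ∩ B| = 3 — false.
(d) ui: |A| = 5, |A ∩ B| = 1; needs |A ∩ B| / |A| > 1/4 — false.

0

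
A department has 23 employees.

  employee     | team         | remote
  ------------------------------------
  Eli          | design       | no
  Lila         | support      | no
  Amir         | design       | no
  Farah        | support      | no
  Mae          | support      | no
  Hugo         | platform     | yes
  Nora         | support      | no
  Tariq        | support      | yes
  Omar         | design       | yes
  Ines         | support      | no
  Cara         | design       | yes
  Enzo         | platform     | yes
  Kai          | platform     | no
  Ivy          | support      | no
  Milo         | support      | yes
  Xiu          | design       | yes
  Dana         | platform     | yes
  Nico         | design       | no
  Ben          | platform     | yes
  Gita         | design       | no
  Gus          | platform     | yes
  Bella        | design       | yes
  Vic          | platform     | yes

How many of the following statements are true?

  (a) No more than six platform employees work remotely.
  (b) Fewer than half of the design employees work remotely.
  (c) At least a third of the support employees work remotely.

1

(a) platform: |A| = 7, |A ∩ B| = 6; needs |A ∩ B| ≤ 6 — true.
(b) design: |A| = 8, |A ∩ B| = 4; needs |A ∩ B| < |A ∖ B| — false.
(c) support: |A| = 8, |A ∩ B| = 2; needs |A ∩ B| / |A| ≥ 1/3 — false.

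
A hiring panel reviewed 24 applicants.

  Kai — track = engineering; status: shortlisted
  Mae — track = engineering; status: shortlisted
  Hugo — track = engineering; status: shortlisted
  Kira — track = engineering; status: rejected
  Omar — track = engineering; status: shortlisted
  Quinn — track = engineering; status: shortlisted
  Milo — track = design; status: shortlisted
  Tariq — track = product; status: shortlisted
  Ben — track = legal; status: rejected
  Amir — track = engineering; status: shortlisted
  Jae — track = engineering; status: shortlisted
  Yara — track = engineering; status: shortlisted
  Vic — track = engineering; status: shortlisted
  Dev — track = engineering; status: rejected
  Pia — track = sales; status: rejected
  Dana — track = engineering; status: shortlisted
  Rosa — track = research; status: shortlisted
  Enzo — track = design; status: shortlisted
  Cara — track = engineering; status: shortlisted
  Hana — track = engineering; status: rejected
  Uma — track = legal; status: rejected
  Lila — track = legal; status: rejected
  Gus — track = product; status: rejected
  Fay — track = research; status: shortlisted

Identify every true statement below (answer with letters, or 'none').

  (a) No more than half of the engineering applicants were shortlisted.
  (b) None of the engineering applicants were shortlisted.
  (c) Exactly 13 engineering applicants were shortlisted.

|A| = 14, |A ∩ B| = 11, |A ∖ B| = 3.
(a) |A ∩ B| ≤ |A ∖ B|: fails.
(b) A ∩ B = ∅ (|A ∩ B| = 0): fails.
(c) |A ∩ B| = 13: fails.

none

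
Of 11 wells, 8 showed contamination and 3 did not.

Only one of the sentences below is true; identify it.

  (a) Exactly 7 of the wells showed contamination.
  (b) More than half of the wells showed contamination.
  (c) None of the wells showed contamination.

(b)

|A| = 11, |A ∩ B| = 8, |A ∖ B| = 3.
(a) requires |A ∩ B| = 7: false.
(b) requires |A ∩ B| > |A ∖ B|: true.
(c) requires A ∩ B = ∅ (|A ∩ B| = 0): false.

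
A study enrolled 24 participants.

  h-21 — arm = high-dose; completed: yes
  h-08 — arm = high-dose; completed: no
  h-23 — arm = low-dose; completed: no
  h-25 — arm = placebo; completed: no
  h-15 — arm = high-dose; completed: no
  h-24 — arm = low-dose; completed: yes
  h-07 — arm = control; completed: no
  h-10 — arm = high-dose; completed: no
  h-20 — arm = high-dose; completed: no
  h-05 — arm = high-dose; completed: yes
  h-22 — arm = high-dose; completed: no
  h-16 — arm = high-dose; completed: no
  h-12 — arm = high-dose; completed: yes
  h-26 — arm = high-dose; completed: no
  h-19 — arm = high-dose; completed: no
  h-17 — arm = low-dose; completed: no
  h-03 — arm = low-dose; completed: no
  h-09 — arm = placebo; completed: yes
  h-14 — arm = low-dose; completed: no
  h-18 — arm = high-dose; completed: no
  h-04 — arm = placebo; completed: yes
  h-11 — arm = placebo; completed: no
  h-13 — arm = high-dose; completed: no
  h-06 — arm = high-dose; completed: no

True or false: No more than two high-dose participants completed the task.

The determiner here denotes the relation: |A ∩ B| ≤ 2.
A (the restrictor) = {h-21, h-08, h-15, h-10, h-20, h-05, h-22, h-16, h-12, h-26, h-19, h-18, h-13, h-06}, |A| = 14.
A ∩ B = {h-21, h-05, h-12}, so |A ∩ B| = 3.
|A ∩ B| = 3, so the statement is false.

False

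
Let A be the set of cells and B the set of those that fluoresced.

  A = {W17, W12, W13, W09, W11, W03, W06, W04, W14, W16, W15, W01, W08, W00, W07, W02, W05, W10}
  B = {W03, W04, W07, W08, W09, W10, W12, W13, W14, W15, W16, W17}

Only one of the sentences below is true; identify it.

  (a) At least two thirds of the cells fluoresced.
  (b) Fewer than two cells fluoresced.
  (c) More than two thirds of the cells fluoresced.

(a)

|A| = 18, |A ∩ B| = 12, |A ∖ B| = 6.
(a) requires |A ∩ B| / |A| ≥ 2/3: true.
(b) requires |A ∩ B| < 2: false.
(c) requires |A ∩ B| / |A| > 2/3: false.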